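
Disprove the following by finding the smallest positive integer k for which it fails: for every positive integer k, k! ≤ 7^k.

k = 17

A counterexample is any positive integer k such that k! > 7^k; we check each in order.
For k = 1, 2, 3, 4, …, 14, 15, 16 the conclusion holds.
k = 17: k! = 355687428096000 and 7^k = 232630513987207, so 355687428096000 > 232630513987207.
Hence k = 17 is a counterexample.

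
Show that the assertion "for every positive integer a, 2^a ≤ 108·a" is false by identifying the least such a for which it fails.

A counterexample is any positive integer a such that 2^a > 108·a; we check each in order.
For a = 1, 2, 3, 4, 5, 6, 7, 8, 9, 10 the conclusion holds.
a = 11: 2^a = 2048 and 108·a = 1188, so 2048 > 1188.
Thus a = 11 disproves the claim, and no smaller a works.

a = 11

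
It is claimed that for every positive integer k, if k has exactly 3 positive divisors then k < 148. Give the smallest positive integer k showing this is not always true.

k = 169

For k = 4, 9, 25, 49, 121 the conclusion holds.
k = 169: τ(169) = 3; 169 ≥ 148.
Thus k = 169 disproves the claim, and no smaller k works.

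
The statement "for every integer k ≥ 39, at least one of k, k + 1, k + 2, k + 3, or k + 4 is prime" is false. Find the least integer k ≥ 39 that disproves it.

k = 48

A counterexample is any integer k ≥ 39 such that k, k + 1, k + 2, k + 3, k + 4 are all composite; we check each in order.
The first 9 eligible values, up to k = 47, all satisfy the conclusion.
k = 48: 48 = 2 × 24; 49 = 7 × 7; 50 = 2 × 25; 51 = 3 × 17; 52 = 2 × 26 — all composite.
Hence k = 48 is a counterexample.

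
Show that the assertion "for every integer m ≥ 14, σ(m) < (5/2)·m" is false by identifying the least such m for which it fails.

m = 24

The first 10 eligible values, up to m = 23, all satisfy the conclusion.
m = 24: σ(24) = 60; 60 ≥ 60.
Thus m = 24 disproves the claim, and no smaller m works.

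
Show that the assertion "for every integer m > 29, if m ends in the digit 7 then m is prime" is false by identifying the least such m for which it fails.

We need the least integer m > 29 for which m ends in the digit 7 but m is not prime.
m = 37: 37 ends in 7 and is prime.
m = 47: 47 ends in 7 and is prime.
m = 57: 57 ends in 7; 57 = 3 × 19, composite.
So m = 57 is the smallest counterexample.

m = 57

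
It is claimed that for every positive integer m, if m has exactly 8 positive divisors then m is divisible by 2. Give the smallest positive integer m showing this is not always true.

We need the least positive integer m for which m has exactly 8 positive divisors but m is not divisible by 2.
For m = 24, 30, 40, 42, …, 88, 102, 104 the conclusion holds.
m = 105: τ(105) = 8; 105 mod 2 = 1.

m = 105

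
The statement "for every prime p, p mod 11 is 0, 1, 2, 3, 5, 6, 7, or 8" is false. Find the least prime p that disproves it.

p = 31

Check each prime p in order until the claim fails.
The first 10 eligible values, up to p = 29, all satisfy the conclusion.
p = 31: 31 mod 11 = 9 — not in {0, 1, 2, 3, 5, 6, 7, 8}.
So p = 31 is the smallest counterexample.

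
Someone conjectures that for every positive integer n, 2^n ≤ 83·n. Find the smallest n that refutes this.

n = 10

A counterexample is any positive integer n such that 2^n > 83·n; we check each in order.
The first 9 eligible values, up to n = 9, all satisfy the conclusion.
n = 10: 2^n = 1024 and 83·n = 830, so 1024 > 830.
Hence n = 10 is a counterexample.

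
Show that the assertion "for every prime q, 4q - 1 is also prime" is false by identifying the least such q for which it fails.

Check each prime q in order until 4q - 1 is not prime.
q = 2: 4q - 1 = 7, prime.
q = 3: 4q - 1 = 11, prime.
q = 5: 4q - 1 = 19, prime.
q = 7: 4q - 1 = 27 = 3 × 9, not prime.
Thus q = 7 disproves the claim, and no smaller q works.

q = 7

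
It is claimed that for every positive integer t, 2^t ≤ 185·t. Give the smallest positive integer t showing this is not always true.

We need the least positive integer t for which 2^t > 185·t.
For t = 1, 2, 3, 4, 5, 6, 7, 8, 9, 10 the conclusion holds.
t = 11: 2^t = 2048 and 185·t = 2035, so 2048 > 2035.

t = 11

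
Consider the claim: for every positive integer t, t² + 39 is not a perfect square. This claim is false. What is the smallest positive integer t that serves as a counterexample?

The first 4 eligible values, up to t = 4, all satisfy the conclusion.
t = 5: 5² + 39 = 64 = 8², a perfect square.

t = 5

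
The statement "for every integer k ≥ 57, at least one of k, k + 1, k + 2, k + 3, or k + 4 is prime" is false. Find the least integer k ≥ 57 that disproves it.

k = 62

Check each integer k ≥ 57 in order until k, k + 1, k + 2, k + 3, k + 4 are all composite.
The first 5 eligible values, up to k = 61, all satisfy the conclusion.
k = 62: 62 = 2 × 31; 63 = 3 × 21; 64 = 2 × 32; 65 = 5 × 13; 66 = 2 × 33 — all composite.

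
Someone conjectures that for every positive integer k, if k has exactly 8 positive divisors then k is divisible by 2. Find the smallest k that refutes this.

k = 105

A counterexample is any positive integer k such that k has exactly 8 positive divisors but k is not divisible by 2; we check each in order.
For k = 24, 30, 40, 42, …, 88, 102, 104 the conclusion holds.
k = 105: τ(105) = 8; 105 mod 2 = 1.
So k = 105 is the smallest counterexample.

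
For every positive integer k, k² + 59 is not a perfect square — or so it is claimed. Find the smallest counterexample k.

We need the least positive integer k for which k² + 59 is a perfect square.
For k = 1, 2, 3, 4, …, 26, 27, 28 the conclusion holds.
k = 29: 29² + 59 = 900 = 30², a perfect square.
Hence k = 29 is a counterexample.

k = 29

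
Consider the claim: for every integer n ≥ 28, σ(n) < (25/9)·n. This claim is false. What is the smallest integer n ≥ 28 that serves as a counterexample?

n = 60

We need the least integer n ≥ 28 for which the claim fails.
For n = 28, 29, 30, 31, …, 57, 58, 59 the conclusion holds.
n = 60: σ(60) = 168; 168 ≥ 500/3.
So n = 60 is the smallest counterexample.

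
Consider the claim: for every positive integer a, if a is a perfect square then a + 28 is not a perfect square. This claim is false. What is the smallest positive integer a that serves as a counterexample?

We need the least positive integer a for which a is a perfect square but a + 28 is a perfect square.
The first 5 eligible values, up to a = 25, all satisfy the conclusion.
a = 36: 36 = 6² and 36 + 28 = 64 = 8².

a = 36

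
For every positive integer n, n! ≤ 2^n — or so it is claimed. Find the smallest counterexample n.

n = 4

Check each positive integer n in order until n! > 2^n.
For n = 1, 2, 3 the conclusion holds.
n = 4: n! = 24 and 2^n = 16, so 24 > 16.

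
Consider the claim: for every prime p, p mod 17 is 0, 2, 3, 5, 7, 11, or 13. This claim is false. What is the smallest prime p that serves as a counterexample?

The first 8 eligible values, up to p = 19, all satisfy the conclusion.
p = 23: 23 mod 17 = 6 — not in {0, 2, 3, 5, 7, 11, 13}.

p = 23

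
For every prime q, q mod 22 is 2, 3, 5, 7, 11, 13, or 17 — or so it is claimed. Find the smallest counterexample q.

q = 19

We need the least prime q for which the claim fails.
The first 7 eligible values, up to q = 17, all satisfy the conclusion.
q = 19: 19 mod 22 = 19 — not in {2, 3, 5, 7, 11, 13, 17}.
Thus q = 19 disproves the claim, and no smaller q works.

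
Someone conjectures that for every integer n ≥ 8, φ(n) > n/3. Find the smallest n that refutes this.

n = 12

We need the least integer n ≥ 8 for which the claim fails.
For n = 8, 9, 10, 11 the conclusion holds.
n = 12: φ(12) = 4 and 12/3 = 4, so φ(12) ≤ 12/3.
Thus n = 12 disproves the claim, and no smaller n works.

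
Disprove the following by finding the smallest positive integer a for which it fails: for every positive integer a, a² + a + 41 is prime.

a = 40

Check each positive integer a in order until a² + a + 41 is not prime.
For a = 1, 2, 3, 4, …, 37, 38, 39 the conclusion holds.
a = 40: a² + a + 41 = 1681 = 41 × 41, composite.
So a = 40 is the smallest counterexample.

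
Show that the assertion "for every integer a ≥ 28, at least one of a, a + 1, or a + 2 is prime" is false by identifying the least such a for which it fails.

a = 32

A counterexample is any integer a ≥ 28 such that a, a + 1, a + 2 are all composite; we check each in order.
a = 28: 29 is prime.
a = 29: 29 is prime.
a = 30: 31 is prime.
a = 31: 31 is prime.
a = 32: 32 = 2 × 16; 33 = 3 × 11; 34 = 2 × 17 — all composite.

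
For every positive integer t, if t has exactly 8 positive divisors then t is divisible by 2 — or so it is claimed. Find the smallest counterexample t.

We need the least positive integer t for which t has exactly 8 positive divisors but t is not divisible by 2.
The first 12 eligible values, up to t = 104, all satisfy the conclusion.
t = 105: τ(105) = 8; 105 mod 2 = 1.

t = 105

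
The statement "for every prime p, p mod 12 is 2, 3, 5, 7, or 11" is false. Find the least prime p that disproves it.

p = 13

A counterexample is any prime p such that the claim fails; we check each in order.
For p = 2, 3, 5, 7, 11 the conclusion holds.
p = 13: 13 mod 12 = 1 — not in {2, 3, 5, 7, 11}.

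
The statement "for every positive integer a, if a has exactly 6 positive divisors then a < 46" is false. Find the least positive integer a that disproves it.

a = 50

A counterexample is any positive integer a such that a has exactly 6 positive divisors but the claim fails; we check each in order.
For a = 12, 18, 20, 28, 32, 44, 45 the conclusion holds.
a = 50: τ(50) = 6; 50 ≥ 46.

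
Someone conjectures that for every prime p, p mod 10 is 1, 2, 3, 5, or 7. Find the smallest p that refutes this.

p = 19

p = 2: 2 mod 10 = 2.
p = 3: 3 mod 10 = 3.
p = 5: 5 mod 10 = 5.
p = 7: 7 mod 10 = 7.
p = 11: 11 mod 10 = 1.
p = 13: 13 mod 10 = 3.
p = 17: 17 mod 10 = 7.
p = 19: 19 mod 10 = 9 — not in {1, 2, 3, 5, 7}.
Thus p = 19 disproves the claim, and no smaller p works.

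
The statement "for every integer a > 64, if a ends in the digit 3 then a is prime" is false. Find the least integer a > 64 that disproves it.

a = 93

For a = 73, 83 the conclusion holds.
a = 93: 93 ends in 3; 93 = 3 × 31, composite.
So a = 93 is the smallest counterexample.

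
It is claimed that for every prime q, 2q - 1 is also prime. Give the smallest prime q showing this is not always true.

q = 5

We need the least prime q for which 2q - 1 is not prime.
For q = 2, 3 the conclusion holds.
q = 5: 2q - 1 = 9 = 3 × 3, not prime.
So q = 5 is the smallest counterexample.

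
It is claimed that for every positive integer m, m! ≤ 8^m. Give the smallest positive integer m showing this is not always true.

Check each positive integer m in order until m! > 8^m.
For m = 1, 2, 3, 4, …, 17, 18, 19 the conclusion holds.
m = 20: m! = 2432902008176640000 and 8^m = 1152921504606846976, so 2432902008176640000 > 1152921504606846976.
So m = 20 is the smallest counterexample.

m = 20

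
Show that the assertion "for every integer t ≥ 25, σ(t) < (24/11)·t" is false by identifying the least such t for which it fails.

A counterexample is any integer t ≥ 25 such that the claim fails; we check each in order.
t = 25: σ(25) = 31; 31 < 600/11.
t = 26: σ(26) = 42; 42 < 624/11.
t = 27: σ(27) = 40; 40 < 648/11.
t = 28: σ(28) = 56; 56 < 672/11.
t = 29: σ(29) = 30; 30 < 696/11.
t = 30: σ(30) = 72; 72 ≥ 720/11.
Hence t = 30 is a counterexample.

t = 30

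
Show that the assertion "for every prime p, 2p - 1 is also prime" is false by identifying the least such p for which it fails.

p = 2: 2p - 1 = 3, prime.
p = 3: 2p - 1 = 5, prime.
p = 5: 2p - 1 = 9 = 3 × 3, not prime.

p = 5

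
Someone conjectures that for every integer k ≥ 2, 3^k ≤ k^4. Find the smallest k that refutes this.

k = 8

We need the least integer k ≥ 2 for which 3^k > k^4.
k = 2: 3^k = 9 and k^4 = 16, so 9 ≤ 16.
k = 3: 3^k = 27 and k^4 = 81, so 27 ≤ 81.
k = 4: 3^k = 81 and k^4 = 256, so 81 ≤ 256.
k = 5: 3^k = 243 and k^4 = 625, so 243 ≤ 625.
k = 6: 3^k = 729 and k^4 = 1296, so 729 ≤ 1296.
k = 7: 3^k = 2187 and k^4 = 2401, so 2187 ≤ 2401.
k = 8: 3^k = 6561 and k^4 = 4096, so 6561 > 4096.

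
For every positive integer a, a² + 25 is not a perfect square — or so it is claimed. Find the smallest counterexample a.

a = 12

We need the least positive integer a for which a² + 25 is a perfect square.
For a = 1, 2, 3, 4, …, 9, 10, 11 the conclusion holds.
a = 12: 12² + 25 = 169 = 13², a perfect square.
Hence a = 12 is a counterexample.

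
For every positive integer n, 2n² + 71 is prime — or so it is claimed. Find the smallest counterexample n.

n = 1: 2n² + 71 = 73, prime.
n = 2: 2n² + 71 = 79, prime.
n = 3: 2n² + 71 = 89, prime.
n = 4: 2n² + 71 = 103, prime.
n = 5: 2n² + 71 = 121 = 11 × 11, composite.
So n = 5 is the smallest counterexample.

n = 5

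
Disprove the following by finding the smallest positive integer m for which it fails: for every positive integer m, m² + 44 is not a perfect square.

We need the least positive integer m for which m² + 44 is a perfect square.
For m = 1, 2, 3, 4, 5, 6, 7, 8, 9 the conclusion holds.
m = 10: 10² + 44 = 144 = 12², a perfect square.
Hence m = 10 is a counterexample.

m = 10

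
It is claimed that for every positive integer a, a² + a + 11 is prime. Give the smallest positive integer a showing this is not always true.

Check each positive integer a in order until a² + a + 11 is not prime.
The first 9 eligible values, up to a = 9, all satisfy the conclusion.
a = 10: a² + a + 11 = 121 = 11 × 11, composite.
Thus a = 10 disproves the claim, and no smaller a works.

a = 10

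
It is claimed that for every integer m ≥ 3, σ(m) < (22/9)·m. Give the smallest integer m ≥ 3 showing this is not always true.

We need the least integer m ≥ 3 for which the claim fails.
For m = 3, 4, 5, 6, …, 21, 22, 23 the conclusion holds.
m = 24: σ(24) = 60; 60 ≥ 176/3.

m = 24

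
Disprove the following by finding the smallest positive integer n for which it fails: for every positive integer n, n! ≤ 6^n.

n = 14

A counterexample is any positive integer n such that n! > 6^n; we check each in order.
The first 13 eligible values, up to n = 13, all satisfy the conclusion.
n = 14: n! = 87178291200 and 6^n = 78364164096, so 87178291200 > 78364164096.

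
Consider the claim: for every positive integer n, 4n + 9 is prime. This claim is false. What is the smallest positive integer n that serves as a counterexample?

We need the least positive integer n for which 4n + 9 is not prime.
For n = 1, 2 the conclusion holds.
n = 3: 4n + 9 = 21 = 3 × 7, composite.
Hence n = 3 is a counterexample.

n = 3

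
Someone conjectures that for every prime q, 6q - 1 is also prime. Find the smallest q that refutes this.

q = 11

For q = 2, 3, 5, 7 the conclusion holds.
q = 11: 6q - 1 = 65 = 5 × 13, not prime.
Hence q = 11 is a counterexample.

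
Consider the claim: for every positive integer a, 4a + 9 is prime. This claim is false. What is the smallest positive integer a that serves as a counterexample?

Check each positive integer a in order until 4a + 9 is not prime.
For a = 1, 2 the conclusion holds.
a = 3: 4a + 9 = 21 = 3 × 7, composite.
Hence a = 3 is a counterexample.

a = 3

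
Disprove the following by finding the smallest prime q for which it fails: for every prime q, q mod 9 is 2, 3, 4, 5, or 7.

q = 17

A counterexample is any prime q such that the claim fails; we check each in order.
The first 6 eligible values, up to q = 13, all satisfy the conclusion.
q = 17: 17 mod 9 = 8 — not in {2, 3, 4, 5, 7}.
So q = 17 is the smallest counterexample.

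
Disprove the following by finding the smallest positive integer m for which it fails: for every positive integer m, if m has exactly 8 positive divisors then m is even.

We need the least positive integer m for which m has exactly 8 positive divisors but m is odd.
For m = 24, 30, 40, 42, …, 88, 102, 104 the conclusion holds.
m = 105: divisors of 105: 1, 3, 5, 7, 15, 21, 35, 105; 105 is odd.
Thus m = 105 disproves the claim, and no smaller m works.

m = 105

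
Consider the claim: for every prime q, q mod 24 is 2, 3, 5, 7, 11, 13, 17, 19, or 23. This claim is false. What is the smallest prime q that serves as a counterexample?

For q = 2, 3, 5, 7, …, 61, 67, 71 the conclusion holds.
q = 73: 73 mod 24 = 1 — not in {2, 3, 5, 7, 11, 13, 17, 19, 23}.

q = 73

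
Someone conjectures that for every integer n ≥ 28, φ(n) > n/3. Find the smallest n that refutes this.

n = 30

Check each integer n ≥ 28 in order until the claim fails.
n = 28: φ(28) = 12 and 28/3 = 28/3, so φ(28) > 28/3.
n = 29: φ(29) = 28 and 29/3 = 29/3, so φ(29) > 29/3.
n = 30: φ(30) = 8 and 30/3 = 10, so φ(30) ≤ 30/3.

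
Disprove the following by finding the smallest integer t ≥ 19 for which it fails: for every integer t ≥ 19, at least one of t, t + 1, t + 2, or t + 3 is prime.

A counterexample is any integer t ≥ 19 such that t, t + 1, t + 2, t + 3 are all composite; we check each in order.
The first 5 eligible values, up to t = 23, all satisfy the conclusion.
t = 24: 24 = 2 × 12; 25 = 5 × 5; 26 = 2 × 13; 27 = 3 × 9 — all composite.
Thus t = 24 disproves the claim, and no smaller t works.

t = 24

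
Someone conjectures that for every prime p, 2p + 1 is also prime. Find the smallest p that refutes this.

A counterexample is any prime p such that 2p + 1 is not prime; we check each in order.
p = 2: 2p + 1 = 5, prime.
p = 3: 2p + 1 = 7, prime.
p = 5: 2p + 1 = 11, prime.
p = 7: 2p + 1 = 15 = 3 × 5, not prime.
So p = 7 is the smallest counterexample.

p = 7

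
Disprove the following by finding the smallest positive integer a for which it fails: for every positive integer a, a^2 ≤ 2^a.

A counterexample is any positive integer a such that a^2 > 2^a; we check each in order.
For a = 1, 2 the conclusion holds.
a = 3: a^2 = 9 and 2^a = 8, so 9 > 8.
So a = 3 is the smallest counterexample.

a = 3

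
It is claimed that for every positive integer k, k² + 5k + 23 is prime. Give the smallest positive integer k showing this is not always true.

k = 14

A counterexample is any positive integer k such that k² + 5k + 23 is not prime; we check each in order.
For k = 1, 2, 3, 4, …, 11, 12, 13 the conclusion holds.
k = 14: k² + 5k + 23 = 289 = 17 × 17, composite.
So k = 14 is the smallest counterexample.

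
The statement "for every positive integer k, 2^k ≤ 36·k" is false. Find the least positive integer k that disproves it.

k = 9

We need the least positive integer k for which 2^k > 36·k.
k = 1: 2^k = 2 and 36·k = 36, so 2 ≤ 36.
k = 2: 2^k = 4 and 36·k = 72, so 4 ≤ 72.
k = 3: 2^k = 8 and 36·k = 108, so 8 ≤ 108.
k = 4: 2^k = 16 and 36·k = 144, so 16 ≤ 144.
k = 5: 2^k = 32 and 36·k = 180, so 32 ≤ 180.
k = 6: 2^k = 64 and 36·k = 216, so 64 ≤ 216.
k = 7: 2^k = 128 and 36·k = 252, so 128 ≤ 252.
k = 8: 2^k = 256 and 36·k = 288, so 256 ≤ 288.
k = 9: 2^k = 512 and 36·k = 324, so 512 > 324.
Hence k = 9 is a counterexample.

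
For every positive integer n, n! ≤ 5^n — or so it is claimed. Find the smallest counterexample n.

n = 12

A counterexample is any positive integer n such that n! > 5^n; we check each in order.
For n = 1, 2, 3, 4, …, 9, 10, 11 the conclusion holds.
n = 12: n! = 479001600 and 5^n = 244140625, so 479001600 > 244140625.
Thus n = 12 disproves the claim, and no smaller n works.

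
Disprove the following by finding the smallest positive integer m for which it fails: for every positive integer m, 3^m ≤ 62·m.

m = 6

A counterexample is any positive integer m such that 3^m > 62·m; we check each in order.
For m = 1, 2, 3, 4, 5 the conclusion holds.
m = 6: 3^m = 729 and 62·m = 372, so 729 > 372.
Hence m = 6 is a counterexample.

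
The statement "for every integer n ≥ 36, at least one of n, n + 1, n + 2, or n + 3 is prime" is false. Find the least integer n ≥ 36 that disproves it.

The first 12 eligible values, up to n = 47, all satisfy the conclusion.
n = 48: 48 = 2 × 24; 49 = 7 × 7; 50 = 2 × 25; 51 = 3 × 17 — all composite.

n = 48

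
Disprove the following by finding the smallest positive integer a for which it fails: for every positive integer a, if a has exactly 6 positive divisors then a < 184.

a = 188

For a = 12, 18, 20, 28, …, 171, 172, 175 the conclusion holds.
a = 188: τ(188) = 6; 188 ≥ 184.
Thus a = 188 disproves the claim, and no smaller a works.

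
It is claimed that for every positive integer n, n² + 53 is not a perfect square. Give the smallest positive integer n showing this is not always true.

The first 25 eligible values, up to n = 25, all satisfy the conclusion.
n = 26: 26² + 53 = 729 = 27², a perfect square.
Hence n = 26 is a counterexample.

n = 26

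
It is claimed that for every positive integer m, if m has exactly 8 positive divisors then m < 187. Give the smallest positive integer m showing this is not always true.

We need the least positive integer m for which m has exactly 8 positive divisors but the claim fails.
The first 28 eligible values, up to m = 186, all satisfy the conclusion.
m = 189: τ(189) = 8; 189 ≥ 187.
Thus m = 189 disproves the claim, and no smaller m works.

m = 189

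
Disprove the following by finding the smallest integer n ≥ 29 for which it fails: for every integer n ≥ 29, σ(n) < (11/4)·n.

n = 60

A counterexample is any integer n ≥ 29 such that the claim fails; we check each in order.
For n = 29, 30, 31, 32, …, 57, 58, 59 the conclusion holds.
n = 60: σ(60) = 168; 168 ≥ 165.
Hence n = 60 is a counterexample.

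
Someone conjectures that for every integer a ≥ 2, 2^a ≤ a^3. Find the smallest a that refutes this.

a = 10

The first 8 eligible values, up to a = 9, all satisfy the conclusion.
a = 10: 2^a = 1024 and a^3 = 1000, so 1024 > 1000.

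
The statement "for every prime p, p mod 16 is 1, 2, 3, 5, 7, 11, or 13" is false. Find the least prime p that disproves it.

p = 31

Check each prime p in order until the claim fails.
For p = 2, 3, 5, 7, 11, 13, 17, 19, 23, 29 the conclusion holds.
p = 31: 31 mod 16 = 15 — not in {1, 2, 3, 5, 7, 11, 13}.
Thus p = 31 disproves the claim, and no smaller p works.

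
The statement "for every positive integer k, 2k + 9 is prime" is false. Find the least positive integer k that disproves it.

We need the least positive integer k for which 2k + 9 is not prime.
For k = 1, 2 the conclusion holds.
k = 3: 2k + 9 = 15 = 3 × 5, composite.
Hence k = 3 is a counterexample.

k = 3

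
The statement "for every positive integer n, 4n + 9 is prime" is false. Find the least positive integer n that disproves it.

A counterexample is any positive integer n such that 4n + 9 is not prime; we check each in order.
For n = 1, 2 the conclusion holds.
n = 3: 4n + 9 = 21 = 3 × 7, composite.
Hence n = 3 is a counterexample.

n = 3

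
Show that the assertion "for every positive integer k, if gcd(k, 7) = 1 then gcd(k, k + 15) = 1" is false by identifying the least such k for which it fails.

For k = 1, 2 the conclusion holds.
k = 3: gcd(3, 18) = 3.
Hence k = 3 is a counterexample.

k = 3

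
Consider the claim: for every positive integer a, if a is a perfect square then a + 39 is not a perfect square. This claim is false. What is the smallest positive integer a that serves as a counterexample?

a = 1: 1 + 39 = 40, not a perfect square.
a = 4: 4 + 39 = 43, not a perfect square.
a = 9: 9 + 39 = 48, not a perfect square.
a = 16: 16 + 39 = 55, not a perfect square.
a = 25: 25 = 5² and 25 + 39 = 64 = 8².
Thus a = 25 disproves the claim, and no smaller a works.

a = 25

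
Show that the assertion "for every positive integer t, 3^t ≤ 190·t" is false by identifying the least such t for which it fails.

For t = 1, 2, 3, 4, 5, 6 the conclusion holds.
t = 7: 3^t = 2187 and 190·t = 1330, so 2187 > 1330.
Hence t = 7 is a counterexample.

t = 7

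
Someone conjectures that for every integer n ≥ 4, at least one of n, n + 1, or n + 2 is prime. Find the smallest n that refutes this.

Check each integer n ≥ 4 in order until n, n + 1, n + 2 are all composite.
n = 4: 5 is prime.
n = 5: 5 is prime.
n = 6: 7 is prime.
n = 7: 7 is prime.
n = 8: 8 = 2 × 4; 9 = 3 × 3; 10 = 2 × 5 — all composite.

n = 8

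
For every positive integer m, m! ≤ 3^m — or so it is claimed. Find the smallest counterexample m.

m = 7

For m = 1, 2, 3, 4, 5, 6 the conclusion holds.
m = 7: m! = 5040 and 3^m = 2187, so 5040 > 2187.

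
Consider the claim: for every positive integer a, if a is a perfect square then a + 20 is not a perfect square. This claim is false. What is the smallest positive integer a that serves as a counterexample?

a = 16

A counterexample is any positive integer a such that a is a perfect square but a + 20 is a perfect square; we check each in order.
a = 1: 1 + 20 = 21, not a perfect square.
a = 4: 4 + 20 = 24, not a perfect square.
a = 9: 9 + 20 = 29, not a perfect square.
a = 16: 16 = 4² and 16 + 20 = 36 = 6².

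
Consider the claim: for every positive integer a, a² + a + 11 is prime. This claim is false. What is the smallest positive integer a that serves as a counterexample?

a = 10

Check each positive integer a in order until a² + a + 11 is not prime.
For a = 1, 2, 3, 4, 5, 6, 7, 8, 9 the conclusion holds.
a = 10: a² + a + 11 = 121 = 11 × 11, composite.
Hence a = 10 is a counterexample.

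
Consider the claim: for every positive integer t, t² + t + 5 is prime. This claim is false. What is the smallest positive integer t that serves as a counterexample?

For t = 1, 2, 3 the conclusion holds.
t = 4: t² + t + 5 = 25 = 5 × 5, composite.

t = 4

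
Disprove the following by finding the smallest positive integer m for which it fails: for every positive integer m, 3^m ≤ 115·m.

We need the least positive integer m for which 3^m > 115·m.
For m = 1, 2, 3, 4, 5 the conclusion holds.
m = 6: 3^m = 729 and 115·m = 690, so 729 > 690.
Thus m = 6 disproves the claim, and no smaller m works.

m = 6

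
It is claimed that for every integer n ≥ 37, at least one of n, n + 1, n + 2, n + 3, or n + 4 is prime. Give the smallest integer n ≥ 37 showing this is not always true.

n = 48

For n = 37, 38, 39, 40, …, 45, 46, 47 the conclusion holds.
n = 48: 48 = 2 × 24; 49 = 7 × 7; 50 = 2 × 25; 51 = 3 × 17; 52 = 2 × 26 — all composite.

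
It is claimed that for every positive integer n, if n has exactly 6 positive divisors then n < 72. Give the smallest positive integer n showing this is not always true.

Check each positive integer n in order until n has exactly 6 positive divisors but the claim fails.
For n = 12, 18, 20, 28, …, 52, 63, 68 the conclusion holds.
n = 75: τ(75) = 6; 75 ≥ 72.

n = 75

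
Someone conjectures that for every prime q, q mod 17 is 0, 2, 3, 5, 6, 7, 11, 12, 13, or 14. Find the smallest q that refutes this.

For q = 2, 3, 5, 7, …, 31, 37, 41 the conclusion holds.
q = 43: 43 mod 17 = 9 — not in {0, 2, 3, 5, 6, 7, 11, 12, 13, 14}.
Thus q = 43 disproves the claim, and no smaller q works.

q = 43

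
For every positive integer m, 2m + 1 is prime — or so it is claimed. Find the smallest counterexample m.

Check each positive integer m in order until 2m + 1 is not prime.
For m = 1, 2, 3 the conclusion holds.
m = 4: 2m + 1 = 9 = 3 × 3, composite.

m = 4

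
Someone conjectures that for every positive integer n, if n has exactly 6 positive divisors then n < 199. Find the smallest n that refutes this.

A counterexample is any positive integer n such that n has exactly 6 positive divisors but the claim fails; we check each in order.
For n = 12, 18, 20, 28, …, 172, 175, 188 the conclusion holds.
n = 207: τ(207) = 6; 207 ≥ 199.
Thus n = 207 disproves the claim, and no smaller n works.

n = 207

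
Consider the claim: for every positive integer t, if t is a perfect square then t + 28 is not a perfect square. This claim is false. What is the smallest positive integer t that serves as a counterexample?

t = 36

We need the least positive integer t for which t is a perfect square but t + 28 is a perfect square.
The first 5 eligible values, up to t = 25, all satisfy the conclusion.
t = 36: 36 = 6² and 36 + 28 = 64 = 8².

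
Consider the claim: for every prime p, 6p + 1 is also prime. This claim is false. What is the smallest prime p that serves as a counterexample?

p = 19

Check each prime p in order until 6p + 1 is not prime.
The first 7 eligible values, up to p = 17, all satisfy the conclusion.
p = 19: 6p + 1 = 115 = 5 × 23, not prime.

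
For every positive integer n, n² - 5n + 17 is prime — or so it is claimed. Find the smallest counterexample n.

n = 13

A counterexample is any positive integer n such that n² - 5n + 17 is not prime; we check each in order.
For n = 1, 2, 3, 4, …, 10, 11, 12 the conclusion holds.
n = 13: n² - 5n + 17 = 121 = 11 × 11, composite.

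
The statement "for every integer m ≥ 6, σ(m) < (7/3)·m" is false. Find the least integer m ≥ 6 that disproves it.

m = 12

A counterexample is any integer m ≥ 6 such that the claim fails; we check each in order.
The first 6 eligible values, up to m = 11, all satisfy the conclusion.
m = 12: σ(12) = 28; 28 ≥ 28.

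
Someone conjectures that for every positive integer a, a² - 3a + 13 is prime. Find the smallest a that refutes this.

a = 12

Check each positive integer a in order until a² - 3a + 13 is not prime.
For a = 1, 2, 3, 4, …, 9, 10, 11 the conclusion holds.
a = 12: a² - 3a + 13 = 121 = 11 × 11, composite.
So a = 12 is the smallest counterexample.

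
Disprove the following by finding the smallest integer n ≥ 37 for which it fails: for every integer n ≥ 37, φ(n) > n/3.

n = 42

We need the least integer n ≥ 37 for which the claim fails.
For n = 37, 38, 39, 40, 41 the conclusion holds.
n = 42: φ(42) = 12 and 42/3 = 14, so φ(42) ≤ 42/3.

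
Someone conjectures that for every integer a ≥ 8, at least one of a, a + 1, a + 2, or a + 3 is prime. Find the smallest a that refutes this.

a = 24

For a = 8, 9, 10, 11, …, 21, 22, 23 the conclusion holds.
a = 24: 24 = 2 × 12; 25 = 5 × 5; 26 = 2 × 13; 27 = 3 × 9 — all composite.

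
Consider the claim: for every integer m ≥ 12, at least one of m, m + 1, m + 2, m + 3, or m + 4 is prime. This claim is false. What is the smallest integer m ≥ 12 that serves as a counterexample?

m = 24

A counterexample is any integer m ≥ 12 such that m, m + 1, m + 2, m + 3, m + 4 are all composite; we check each in order.
For m = 12, 13, 14, 15, …, 21, 22, 23 the conclusion holds.
m = 24: 24 = 2 × 12; 25 = 5 × 5; 26 = 2 × 13; 27 = 3 × 9; 28 = 2 × 14 — all composite.
So m = 24 is the smallest counterexample.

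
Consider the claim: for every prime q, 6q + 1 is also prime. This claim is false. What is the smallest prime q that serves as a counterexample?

A counterexample is any prime q such that 6q + 1 is not prime; we check each in order.
The first 7 eligible values, up to q = 17, all satisfy the conclusion.
q = 19: 6q + 1 = 115 = 5 × 23, not prime.
Thus q = 19 disproves the claim, and no smaller q works.

q = 19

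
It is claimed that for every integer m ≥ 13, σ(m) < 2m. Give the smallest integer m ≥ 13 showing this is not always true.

m = 18

Check each integer m ≥ 13 in order until the claim fails.
The first 5 eligible values, up to m = 17, all satisfy the conclusion.
m = 18: σ(18) = 39; 39 ≥ 36.
Hence m = 18 is a counterexample.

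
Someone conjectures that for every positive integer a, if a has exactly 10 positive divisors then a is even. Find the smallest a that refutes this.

a = 405

Check each positive integer a in order until a has exactly 10 positive divisors but a is odd.
For a = 48, 80, 112, 162, 176, 208, 272, 304, 368 the conclusion holds.
a = 405: divisors of 405: 10 divisors; 405 is odd.
So a = 405 is the smallest counterexample.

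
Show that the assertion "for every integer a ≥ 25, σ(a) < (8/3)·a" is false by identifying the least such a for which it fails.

We need the least integer a ≥ 25 for which the claim fails.
For a = 25, 26, 27, 28, …, 57, 58, 59 the conclusion holds.
a = 60: σ(60) = 168; 168 ≥ 160.

a = 60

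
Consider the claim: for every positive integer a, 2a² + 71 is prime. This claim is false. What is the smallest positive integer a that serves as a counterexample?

a = 5

a = 1: 2a² + 71 = 73, prime.
a = 2: 2a² + 71 = 79, prime.
a = 3: 2a² + 71 = 89, prime.
a = 4: 2a² + 71 = 103, prime.
a = 5: 2a² + 71 = 121 = 11 × 11, composite.
Hence a = 5 is a counterexample.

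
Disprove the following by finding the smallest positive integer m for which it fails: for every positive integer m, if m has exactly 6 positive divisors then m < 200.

A counterexample is any positive integer m such that m has exactly 6 positive divisors but the claim fails; we check each in order.
For m = 12, 18, 20, 28, …, 172, 175, 188 the conclusion holds.
m = 207: τ(207) = 6; 207 ≥ 200.
Thus m = 207 disproves the claim, and no smaller m works.

m = 207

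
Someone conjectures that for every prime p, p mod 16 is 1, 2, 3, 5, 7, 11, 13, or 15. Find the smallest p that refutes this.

p = 41

We need the least prime p for which the claim fails.
For p = 2, 3, 5, 7, …, 29, 31, 37 the conclusion holds.
p = 41: 41 mod 16 = 9 — not in {1, 2, 3, 5, 7, 11, 13, 15}.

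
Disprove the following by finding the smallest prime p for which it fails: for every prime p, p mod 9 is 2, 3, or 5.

A counterexample is any prime p such that the claim fails; we check each in order.
p = 2: 2 mod 9 = 2.
p = 3: 3 mod 9 = 3.
p = 5: 5 mod 9 = 5.
p = 7: 7 mod 9 = 7 — not in {2, 3, 5}.
Thus p = 7 disproves the claim, and no smaller p works.

p = 7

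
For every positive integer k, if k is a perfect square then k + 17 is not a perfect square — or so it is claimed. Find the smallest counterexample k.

k = 64

A counterexample is any positive integer k such that k is a perfect square but k + 17 is a perfect square; we check each in order.
k = 1: 1 + 17 = 18, not a perfect square.
k = 4: 4 + 17 = 21, not a perfect square.
k = 9: 9 + 17 = 26, not a perfect square.
k = 16: 16 + 17 = 33, not a perfect square.
k = 25: 25 + 17 = 42, not a perfect square.
k = 36: 36 + 17 = 53, not a perfect square.
k = 49: 49 + 17 = 66, not a perfect square.
k = 64: 64 = 8² and 64 + 17 = 81 = 9².
So k = 64 is the smallest counterexample.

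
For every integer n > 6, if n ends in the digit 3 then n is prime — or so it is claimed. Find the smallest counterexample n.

n = 33

For n = 13, 23 the conclusion holds.
n = 33: 33 ends in 3; 33 = 3 × 11, composite.
Hence n = 33 is a counterexample.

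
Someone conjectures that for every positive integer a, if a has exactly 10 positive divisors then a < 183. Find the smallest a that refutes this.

A counterexample is any positive integer a such that a has exactly 10 positive divisors but the claim fails; we check each in order.
For a = 48, 80, 112, 162, 176 the conclusion holds.
a = 208: τ(208) = 10; 208 ≥ 183.

a = 208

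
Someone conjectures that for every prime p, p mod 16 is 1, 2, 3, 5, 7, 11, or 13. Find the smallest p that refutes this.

Check each prime p in order until the claim fails.
The first 10 eligible values, up to p = 29, all satisfy the conclusion.
p = 31: 31 mod 16 = 15 — not in {1, 2, 3, 5, 7, 11, 13}.

p = 31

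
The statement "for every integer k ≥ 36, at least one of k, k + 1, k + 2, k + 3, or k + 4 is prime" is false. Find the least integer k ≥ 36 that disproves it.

For k = 36, 37, 38, 39, …, 45, 46, 47 the conclusion holds.
k = 48: 48 = 2 × 24; 49 = 7 × 7; 50 = 2 × 25; 51 = 3 × 17; 52 = 2 × 26 — all composite.
Thus k = 48 disproves the claim, and no smaller k works.

k = 48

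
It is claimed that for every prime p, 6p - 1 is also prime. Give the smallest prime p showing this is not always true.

A counterexample is any prime p such that 6p - 1 is not prime; we check each in order.
For p = 2, 3, 5, 7 the conclusion holds.
p = 11: 6p - 1 = 65 = 5 × 13, not prime.
Hence p = 11 is a counterexample.

p = 11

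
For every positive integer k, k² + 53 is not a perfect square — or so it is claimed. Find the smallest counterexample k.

For k = 1, 2, 3, 4, …, 23, 24, 25 the conclusion holds.
k = 26: 26² + 53 = 729 = 27², a perfect square.
So k = 26 is the smallest counterexample.

k = 26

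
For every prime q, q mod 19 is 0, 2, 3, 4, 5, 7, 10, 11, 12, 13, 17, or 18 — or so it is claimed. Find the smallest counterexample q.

q = 47

A counterexample is any prime q such that the claim fails; we check each in order.
For q = 2, 3, 5, 7, …, 37, 41, 43 the conclusion holds.
q = 47: 47 mod 19 = 9 — not in {0, 2, 3, 4, 5, 7, 10, 11, 12, 13, 17, 18}.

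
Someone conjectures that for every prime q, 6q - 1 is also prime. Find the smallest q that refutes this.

Check each prime q in order until 6q - 1 is not prime.
q = 2: 6q - 1 = 11, prime.
q = 3: 6q - 1 = 17, prime.
q = 5: 6q - 1 = 29, prime.
q = 7: 6q - 1 = 41, prime.
q = 11: 6q - 1 = 65 = 5 × 13, not prime.
Hence q = 11 is a counterexample.

q = 11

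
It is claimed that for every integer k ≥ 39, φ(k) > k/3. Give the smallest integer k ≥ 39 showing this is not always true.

A counterexample is any integer k ≥ 39 such that the claim fails; we check each in order.
k = 39: φ(39) = 24 and 39/3 = 13, so φ(39) > 39/3.
k = 40: φ(40) = 16 and 40/3 = 40/3, so φ(40) > 40/3.
k = 41: φ(41) = 40 and 41/3 = 41/3, so φ(41) > 41/3.
k = 42: φ(42) = 12 and 42/3 = 14, so φ(42) ≤ 42/3.

k = 42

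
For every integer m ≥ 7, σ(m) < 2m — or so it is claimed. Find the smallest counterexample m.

m = 12

A counterexample is any integer m ≥ 7 such that the claim fails; we check each in order.
For m = 7, 8, 9, 10, 11 the conclusion holds.
m = 12: σ(12) = 28; 28 ≥ 24.
Thus m = 12 disproves the claim, and no smaller m works.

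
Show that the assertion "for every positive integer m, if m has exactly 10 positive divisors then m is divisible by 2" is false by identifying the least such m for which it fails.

m = 405

A counterexample is any positive integer m such that m has exactly 10 positive divisors but m is not divisible by 2; we check each in order.
For m = 48, 80, 112, 162, 176, 208, 272, 304, 368 the conclusion holds.
m = 405: τ(405) = 10; 405 mod 2 = 1.
Hence m = 405 is a counterexample.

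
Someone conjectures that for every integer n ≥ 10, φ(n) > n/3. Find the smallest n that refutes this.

n = 12

We need the least integer n ≥ 10 for which the claim fails.
For n = 10, 11 the conclusion holds.
n = 12: φ(12) = 4 and 12/3 = 4, so φ(12) ≤ 12/3.
Hence n = 12 is a counterexample.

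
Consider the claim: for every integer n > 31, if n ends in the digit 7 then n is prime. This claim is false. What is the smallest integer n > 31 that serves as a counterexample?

A counterexample is any integer n > 31 such that n ends in the digit 7 but n is not prime; we check each in order.
For n = 37, 47 the conclusion holds.
n = 57: 57 ends in 7; 57 = 3 × 19, composite.
Hence n = 57 is a counterexample.

n = 57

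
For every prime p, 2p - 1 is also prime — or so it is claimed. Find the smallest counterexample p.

Check each prime p in order until 2p - 1 is not prime.
p = 2: 2p - 1 = 3, prime.
p = 3: 2p - 1 = 5, prime.
p = 5: 2p - 1 = 9 = 3 × 3, not prime.
Hence p = 5 is a counterexample.

p = 5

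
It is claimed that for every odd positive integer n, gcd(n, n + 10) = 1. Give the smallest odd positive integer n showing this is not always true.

n = 5

We need the least odd positive integer n for which gcd(n, n + 10) > 1.
n = 1: gcd(1, 11) = 1.
n = 3: gcd(3, 13) = 1.
n = 5: gcd(5, 15) = 5.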